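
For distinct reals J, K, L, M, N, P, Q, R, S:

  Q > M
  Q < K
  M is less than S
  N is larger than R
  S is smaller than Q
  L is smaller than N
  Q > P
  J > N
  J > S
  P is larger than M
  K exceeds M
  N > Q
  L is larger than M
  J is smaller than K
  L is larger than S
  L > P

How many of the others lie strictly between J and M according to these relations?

5

Chaining upward from M reaches: S, P, Q, L, N, K.
Chaining downward from J reaches: S, R, P, Q, L, N.
Strictly between M and J are those in both lists: S, P, Q, L, N — 5 elements.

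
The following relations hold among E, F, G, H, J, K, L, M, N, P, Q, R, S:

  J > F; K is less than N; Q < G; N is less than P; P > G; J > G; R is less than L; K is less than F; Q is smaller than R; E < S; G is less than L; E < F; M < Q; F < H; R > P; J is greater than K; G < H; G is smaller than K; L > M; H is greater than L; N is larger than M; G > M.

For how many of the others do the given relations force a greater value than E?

The elements the relations force above E are S, F, H, J — no chain reaches any other.
That is 4.

4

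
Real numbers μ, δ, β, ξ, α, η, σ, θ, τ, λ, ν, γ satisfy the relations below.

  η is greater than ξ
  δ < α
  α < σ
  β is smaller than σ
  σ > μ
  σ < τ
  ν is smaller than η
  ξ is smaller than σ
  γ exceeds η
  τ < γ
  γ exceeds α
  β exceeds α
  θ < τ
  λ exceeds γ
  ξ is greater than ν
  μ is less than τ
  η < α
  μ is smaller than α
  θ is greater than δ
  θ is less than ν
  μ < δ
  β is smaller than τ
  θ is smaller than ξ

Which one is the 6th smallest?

Piecing the relations together gives one ordering: μ < δ < θ < ν < ξ < η < α < β < σ < τ < γ < λ.
The 6th smallest is η.

η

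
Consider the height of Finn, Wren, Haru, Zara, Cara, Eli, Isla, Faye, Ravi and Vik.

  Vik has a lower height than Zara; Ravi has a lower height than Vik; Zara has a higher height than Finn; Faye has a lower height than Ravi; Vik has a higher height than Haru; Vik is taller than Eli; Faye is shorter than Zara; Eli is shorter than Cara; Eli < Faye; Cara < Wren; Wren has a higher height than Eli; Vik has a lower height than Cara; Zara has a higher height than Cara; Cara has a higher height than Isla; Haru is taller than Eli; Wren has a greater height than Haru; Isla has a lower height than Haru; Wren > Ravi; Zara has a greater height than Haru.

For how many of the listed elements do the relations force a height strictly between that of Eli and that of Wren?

The relations place Eli below Wren. An element lies strictly between them when it is forced above Eli and also forced below Wren.
Above Eli: {Faye, Haru, Ravi, Vik, Cara, Zara}. Below Wren: {Isla, Faye, Haru, Ravi, Vik, Cara}.
Intersection: {Faye, Haru, Ravi, Vik, Cara} — 5.

5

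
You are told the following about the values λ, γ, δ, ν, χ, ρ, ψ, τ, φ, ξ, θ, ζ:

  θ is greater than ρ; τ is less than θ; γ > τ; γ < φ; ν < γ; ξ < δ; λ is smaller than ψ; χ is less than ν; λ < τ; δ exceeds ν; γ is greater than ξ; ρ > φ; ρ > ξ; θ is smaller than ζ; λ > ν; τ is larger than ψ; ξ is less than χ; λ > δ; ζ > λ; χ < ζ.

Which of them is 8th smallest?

γ

Chaining the given pairs: ξ < χ < ν < δ < λ < ψ < τ < γ < φ < ρ < θ < ζ.
The 8th smallest is γ.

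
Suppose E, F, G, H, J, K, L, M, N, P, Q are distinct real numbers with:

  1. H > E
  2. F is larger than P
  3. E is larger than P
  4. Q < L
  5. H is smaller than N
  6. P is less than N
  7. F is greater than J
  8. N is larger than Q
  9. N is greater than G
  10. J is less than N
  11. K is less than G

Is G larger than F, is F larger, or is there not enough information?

Following every chain through G: above G we get N; below G we get K.
F is not reached, and no chain runs the other way from F to G.
So the given relations leave the order of G and F undetermined.

undetermined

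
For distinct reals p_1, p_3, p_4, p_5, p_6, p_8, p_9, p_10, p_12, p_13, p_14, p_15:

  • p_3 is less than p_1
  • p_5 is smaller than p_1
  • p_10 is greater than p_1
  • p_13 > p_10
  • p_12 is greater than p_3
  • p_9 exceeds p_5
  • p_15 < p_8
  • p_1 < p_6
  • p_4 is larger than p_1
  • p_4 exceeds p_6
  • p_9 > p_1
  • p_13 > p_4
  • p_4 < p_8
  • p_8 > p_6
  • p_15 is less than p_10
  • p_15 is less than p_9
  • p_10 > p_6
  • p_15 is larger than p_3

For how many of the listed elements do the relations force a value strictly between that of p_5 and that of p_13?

Chaining upward from p_5 reaches: p_1, p_6, p_10, p_4, p_9, p_8.
Chaining downward from p_13 reaches: p_3, p_15, p_1, p_6, p_10, p_4.
Strictly between p_5 and p_13 are those in both lists: p_1, p_6, p_10, p_4 — 4 elements.

4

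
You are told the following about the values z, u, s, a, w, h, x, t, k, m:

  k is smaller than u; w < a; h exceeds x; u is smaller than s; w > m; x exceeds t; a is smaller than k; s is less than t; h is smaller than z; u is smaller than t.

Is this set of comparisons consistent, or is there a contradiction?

consistent

Every relation is compatible with m < w < a < k < u < s < t < x < h < z; the set is consistent.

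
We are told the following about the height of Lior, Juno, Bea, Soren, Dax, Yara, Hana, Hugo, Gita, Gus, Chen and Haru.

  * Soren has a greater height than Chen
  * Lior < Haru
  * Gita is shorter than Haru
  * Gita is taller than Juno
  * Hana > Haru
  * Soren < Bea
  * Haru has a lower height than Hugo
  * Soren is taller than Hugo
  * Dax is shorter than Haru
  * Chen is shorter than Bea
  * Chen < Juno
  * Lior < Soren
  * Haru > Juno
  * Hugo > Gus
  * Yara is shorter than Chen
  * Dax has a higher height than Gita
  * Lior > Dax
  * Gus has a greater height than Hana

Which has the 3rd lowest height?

The consecutive relations fix a unique order: Yara < Chen < Juno < Gita < Dax < Lior < Haru < Hana < Gus < Hugo < Soren < Bea.
The 3rd smallest is Juno.

Juno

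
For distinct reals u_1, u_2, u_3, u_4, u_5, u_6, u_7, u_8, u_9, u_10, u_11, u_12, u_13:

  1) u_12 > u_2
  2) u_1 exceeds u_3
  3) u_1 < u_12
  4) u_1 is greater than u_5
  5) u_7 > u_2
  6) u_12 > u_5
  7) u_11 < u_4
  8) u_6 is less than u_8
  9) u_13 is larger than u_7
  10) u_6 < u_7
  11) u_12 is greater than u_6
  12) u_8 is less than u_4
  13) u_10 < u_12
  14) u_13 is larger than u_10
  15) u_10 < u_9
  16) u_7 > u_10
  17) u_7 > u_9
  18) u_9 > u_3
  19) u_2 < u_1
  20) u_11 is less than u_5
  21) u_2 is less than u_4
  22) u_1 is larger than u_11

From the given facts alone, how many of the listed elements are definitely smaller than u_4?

The elements the relations force below u_4 are u_11, u_6, u_8, u_2 — no chain reaches any other.
That is 4.

4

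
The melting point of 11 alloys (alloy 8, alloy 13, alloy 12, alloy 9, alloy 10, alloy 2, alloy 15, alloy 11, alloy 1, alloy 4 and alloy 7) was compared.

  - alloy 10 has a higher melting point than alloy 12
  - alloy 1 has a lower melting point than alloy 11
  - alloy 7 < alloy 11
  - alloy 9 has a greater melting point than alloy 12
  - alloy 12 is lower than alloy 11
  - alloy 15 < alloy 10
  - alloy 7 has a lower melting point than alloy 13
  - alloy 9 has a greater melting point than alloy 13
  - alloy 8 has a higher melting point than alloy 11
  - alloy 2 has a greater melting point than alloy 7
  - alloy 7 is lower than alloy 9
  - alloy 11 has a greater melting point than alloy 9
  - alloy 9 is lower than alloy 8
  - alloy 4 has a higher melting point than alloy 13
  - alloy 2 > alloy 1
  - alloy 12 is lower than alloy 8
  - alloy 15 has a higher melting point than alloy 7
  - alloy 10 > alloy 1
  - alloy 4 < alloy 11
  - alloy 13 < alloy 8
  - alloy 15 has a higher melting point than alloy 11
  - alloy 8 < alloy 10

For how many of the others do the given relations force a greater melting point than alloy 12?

5

From alloy 12 the given relations immediately reach alloy 9, alloy 11, alloy 8, alloy 10.
From those, alloy 15 — 5 in total.
Nothing else is reachable above alloy 12; 5 in all.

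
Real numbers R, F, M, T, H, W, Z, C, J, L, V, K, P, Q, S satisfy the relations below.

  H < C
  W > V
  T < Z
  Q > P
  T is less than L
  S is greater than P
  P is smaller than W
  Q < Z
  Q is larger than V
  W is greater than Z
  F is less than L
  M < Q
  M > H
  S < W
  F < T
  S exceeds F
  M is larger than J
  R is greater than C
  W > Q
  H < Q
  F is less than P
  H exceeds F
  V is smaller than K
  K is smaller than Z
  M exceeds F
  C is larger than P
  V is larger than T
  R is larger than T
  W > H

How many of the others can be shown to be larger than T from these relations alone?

7

Directly above T: V, L, Z, R.
One step further: K, Q, W (7 so far).
Nothing else is reachable above T; 7 in all.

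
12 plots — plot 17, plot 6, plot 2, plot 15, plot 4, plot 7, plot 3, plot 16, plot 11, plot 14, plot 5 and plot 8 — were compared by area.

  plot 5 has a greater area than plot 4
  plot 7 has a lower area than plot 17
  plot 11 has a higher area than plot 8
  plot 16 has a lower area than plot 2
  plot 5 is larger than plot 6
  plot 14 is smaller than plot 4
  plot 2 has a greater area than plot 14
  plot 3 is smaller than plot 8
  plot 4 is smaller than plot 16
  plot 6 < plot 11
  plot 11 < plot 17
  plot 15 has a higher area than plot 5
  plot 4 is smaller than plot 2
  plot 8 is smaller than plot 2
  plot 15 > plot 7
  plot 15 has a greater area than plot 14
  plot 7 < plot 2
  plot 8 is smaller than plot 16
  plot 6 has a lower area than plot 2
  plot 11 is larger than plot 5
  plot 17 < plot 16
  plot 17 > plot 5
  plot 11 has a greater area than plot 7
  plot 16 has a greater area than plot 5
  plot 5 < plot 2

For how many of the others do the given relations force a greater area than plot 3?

From plot 3 the given relations immediately reach plot 8.
From those, plot 11, plot 16, plot 2 — 4 in total.
From those, plot 17 — 5 in total.
Nothing else is reachable above plot 3; 5 in all.

5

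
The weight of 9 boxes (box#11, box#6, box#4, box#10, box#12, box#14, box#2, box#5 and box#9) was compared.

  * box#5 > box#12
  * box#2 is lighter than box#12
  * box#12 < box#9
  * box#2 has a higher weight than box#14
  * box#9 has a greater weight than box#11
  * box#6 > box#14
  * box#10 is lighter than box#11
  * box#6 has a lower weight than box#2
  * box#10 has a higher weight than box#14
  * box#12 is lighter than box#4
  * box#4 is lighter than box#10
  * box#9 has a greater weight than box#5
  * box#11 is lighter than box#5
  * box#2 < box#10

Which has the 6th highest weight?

box#12

Piecing the relations together gives one ordering: box#14 < box#6 < box#2 < box#12 < box#4 < box#10 < box#11 < box#5 < box#9.
Counting 6 from the largest end gives box#12.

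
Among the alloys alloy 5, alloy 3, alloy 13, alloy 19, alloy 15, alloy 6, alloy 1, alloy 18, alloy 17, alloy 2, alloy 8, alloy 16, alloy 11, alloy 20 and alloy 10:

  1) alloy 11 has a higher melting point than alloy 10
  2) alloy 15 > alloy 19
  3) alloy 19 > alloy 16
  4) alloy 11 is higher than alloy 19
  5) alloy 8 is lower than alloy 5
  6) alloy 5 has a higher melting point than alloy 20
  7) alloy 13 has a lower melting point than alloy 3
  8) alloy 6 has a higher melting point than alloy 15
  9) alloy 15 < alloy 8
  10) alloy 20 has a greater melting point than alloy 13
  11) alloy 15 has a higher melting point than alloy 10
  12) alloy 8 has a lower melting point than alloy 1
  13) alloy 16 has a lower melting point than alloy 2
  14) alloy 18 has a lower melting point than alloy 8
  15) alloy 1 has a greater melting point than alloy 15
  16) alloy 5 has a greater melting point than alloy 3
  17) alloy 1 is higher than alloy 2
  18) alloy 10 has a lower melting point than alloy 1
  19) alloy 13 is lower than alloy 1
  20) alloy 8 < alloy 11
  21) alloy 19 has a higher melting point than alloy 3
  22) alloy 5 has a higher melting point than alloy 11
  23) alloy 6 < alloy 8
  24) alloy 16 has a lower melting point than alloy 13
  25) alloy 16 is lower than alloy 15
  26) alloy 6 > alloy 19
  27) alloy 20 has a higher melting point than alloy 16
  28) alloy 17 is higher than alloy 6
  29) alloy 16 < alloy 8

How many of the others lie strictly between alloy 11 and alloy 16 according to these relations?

6

Chaining upward from alloy 16 reaches: alloy 13, alloy 3, alloy 19, alloy 15, alloy 6, alloy 8, alloy 20, alloy 2, alloy 17, alloy 1, alloy 5.
Chaining downward from alloy 11 reaches: alloy 13, alloy 3, alloy 18, alloy 19, alloy 10, alloy 15, alloy 6, alloy 8.
Strictly between alloy 16 and alloy 11 are those in both lists: alloy 13, alloy 3, alloy 19, alloy 15, alloy 6, alloy 8 — 6 elements.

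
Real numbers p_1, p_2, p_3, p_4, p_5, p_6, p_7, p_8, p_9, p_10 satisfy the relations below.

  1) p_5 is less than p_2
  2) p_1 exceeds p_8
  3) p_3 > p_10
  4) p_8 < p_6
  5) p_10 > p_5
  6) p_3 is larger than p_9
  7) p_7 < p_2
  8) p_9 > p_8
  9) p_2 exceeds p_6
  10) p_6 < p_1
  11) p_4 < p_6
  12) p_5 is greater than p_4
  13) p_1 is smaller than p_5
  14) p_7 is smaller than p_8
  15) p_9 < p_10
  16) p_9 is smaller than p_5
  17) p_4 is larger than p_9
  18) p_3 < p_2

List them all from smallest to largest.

p_7 < p_8 < p_9 < p_4 < p_6 < p_1 < p_5 < p_10 < p_3 < p_2

The consecutive links are each given: p_7 < p_8; p_8 < p_9; p_9 < p_4; p_4 < p_6; p_6 < p_1; p_1 < p_5; p_5 < p_10; p_10 < p_3; p_3 < p_2.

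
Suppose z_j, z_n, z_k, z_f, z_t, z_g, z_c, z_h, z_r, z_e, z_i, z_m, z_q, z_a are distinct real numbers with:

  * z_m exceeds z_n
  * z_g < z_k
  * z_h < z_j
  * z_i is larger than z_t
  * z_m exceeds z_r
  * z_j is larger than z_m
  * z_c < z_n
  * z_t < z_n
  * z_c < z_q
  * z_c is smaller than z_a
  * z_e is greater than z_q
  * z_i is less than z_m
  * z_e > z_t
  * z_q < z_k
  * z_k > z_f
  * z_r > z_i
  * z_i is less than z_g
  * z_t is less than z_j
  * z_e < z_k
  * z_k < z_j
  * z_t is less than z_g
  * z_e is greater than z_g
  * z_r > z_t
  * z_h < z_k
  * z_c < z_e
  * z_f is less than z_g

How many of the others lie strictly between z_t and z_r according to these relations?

The relations place z_t below z_r. An element lies strictly between them when it is forced above z_t and also forced below z_r.
Above z_t: {z_n, z_i, z_g, z_e, z_m, z_k, z_j}. Below z_r: {z_i}.
Intersection: {z_i} — 1.

1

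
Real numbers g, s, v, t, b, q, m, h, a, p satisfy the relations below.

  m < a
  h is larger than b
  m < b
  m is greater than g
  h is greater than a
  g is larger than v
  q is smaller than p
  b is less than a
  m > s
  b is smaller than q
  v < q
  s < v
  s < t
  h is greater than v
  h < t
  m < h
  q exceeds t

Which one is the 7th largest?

The consecutive relations fix a unique order: s < v < g < m < b < a < h < t < q < p.
The 7th largest is m.

m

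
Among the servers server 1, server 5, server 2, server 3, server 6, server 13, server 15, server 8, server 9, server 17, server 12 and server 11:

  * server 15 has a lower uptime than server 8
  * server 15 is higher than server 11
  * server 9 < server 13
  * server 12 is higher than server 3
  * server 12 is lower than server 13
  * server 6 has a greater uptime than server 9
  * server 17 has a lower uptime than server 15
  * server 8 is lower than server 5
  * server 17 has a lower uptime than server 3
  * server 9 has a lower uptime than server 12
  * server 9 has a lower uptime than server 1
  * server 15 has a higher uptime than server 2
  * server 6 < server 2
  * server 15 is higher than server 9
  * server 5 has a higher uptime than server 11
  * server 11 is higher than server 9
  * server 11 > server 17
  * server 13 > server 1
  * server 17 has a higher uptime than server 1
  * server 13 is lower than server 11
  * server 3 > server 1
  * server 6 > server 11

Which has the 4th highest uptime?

Chaining the given pairs: server 9 < server 1 < server 17 < server 3 < server 12 < server 13 < server 11 < server 6 < server 2 < server 15 < server 8 < server 5.
The 4th largest is server 2.

server 2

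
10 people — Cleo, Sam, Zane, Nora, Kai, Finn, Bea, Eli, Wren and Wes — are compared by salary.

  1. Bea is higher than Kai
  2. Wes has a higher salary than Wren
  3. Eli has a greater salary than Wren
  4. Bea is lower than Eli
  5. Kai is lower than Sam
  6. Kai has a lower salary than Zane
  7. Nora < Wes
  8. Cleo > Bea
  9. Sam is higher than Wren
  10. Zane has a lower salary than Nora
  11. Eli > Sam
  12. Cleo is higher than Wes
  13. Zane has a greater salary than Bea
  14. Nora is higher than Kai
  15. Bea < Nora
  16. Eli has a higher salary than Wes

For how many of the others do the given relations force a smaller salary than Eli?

From Eli the given relations immediately reach Bea, Wren, Sam, Wes.
From those, Kai, Nora — 6 in total.
From those, Zane — 7 in total.
Nothing else is reachable below Eli; 7 in all.

7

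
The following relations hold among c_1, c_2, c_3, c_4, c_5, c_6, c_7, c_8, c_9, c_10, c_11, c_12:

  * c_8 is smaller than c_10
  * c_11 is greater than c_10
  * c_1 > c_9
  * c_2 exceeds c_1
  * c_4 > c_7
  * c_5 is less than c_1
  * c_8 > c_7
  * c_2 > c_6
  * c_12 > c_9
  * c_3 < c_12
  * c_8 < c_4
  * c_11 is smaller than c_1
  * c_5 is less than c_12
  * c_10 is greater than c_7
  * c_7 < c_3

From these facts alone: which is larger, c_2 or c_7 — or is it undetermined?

c_2

Following the relations from c_7: c_7 < c_8 < c_10 < c_11 < c_1 < c_2.
So c_2 is larger.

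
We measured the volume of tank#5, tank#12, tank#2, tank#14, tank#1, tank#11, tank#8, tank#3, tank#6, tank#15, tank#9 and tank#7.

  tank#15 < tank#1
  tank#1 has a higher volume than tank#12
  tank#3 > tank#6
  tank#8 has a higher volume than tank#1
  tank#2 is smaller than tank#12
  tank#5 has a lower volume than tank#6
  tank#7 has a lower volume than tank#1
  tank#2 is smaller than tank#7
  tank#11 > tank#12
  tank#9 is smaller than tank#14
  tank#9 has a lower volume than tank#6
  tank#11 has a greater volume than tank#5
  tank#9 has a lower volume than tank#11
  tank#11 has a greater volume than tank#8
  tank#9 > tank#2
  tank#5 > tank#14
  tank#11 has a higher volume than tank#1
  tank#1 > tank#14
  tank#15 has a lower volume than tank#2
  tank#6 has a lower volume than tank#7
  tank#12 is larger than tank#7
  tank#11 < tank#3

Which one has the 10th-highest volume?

Chaining the given pairs: tank#15 < tank#2 < tank#9 < tank#14 < tank#5 < tank#6 < tank#7 < tank#12 < tank#1 < tank#8 < tank#11 < tank#3.
The 10th largest is tank#9.

tank#9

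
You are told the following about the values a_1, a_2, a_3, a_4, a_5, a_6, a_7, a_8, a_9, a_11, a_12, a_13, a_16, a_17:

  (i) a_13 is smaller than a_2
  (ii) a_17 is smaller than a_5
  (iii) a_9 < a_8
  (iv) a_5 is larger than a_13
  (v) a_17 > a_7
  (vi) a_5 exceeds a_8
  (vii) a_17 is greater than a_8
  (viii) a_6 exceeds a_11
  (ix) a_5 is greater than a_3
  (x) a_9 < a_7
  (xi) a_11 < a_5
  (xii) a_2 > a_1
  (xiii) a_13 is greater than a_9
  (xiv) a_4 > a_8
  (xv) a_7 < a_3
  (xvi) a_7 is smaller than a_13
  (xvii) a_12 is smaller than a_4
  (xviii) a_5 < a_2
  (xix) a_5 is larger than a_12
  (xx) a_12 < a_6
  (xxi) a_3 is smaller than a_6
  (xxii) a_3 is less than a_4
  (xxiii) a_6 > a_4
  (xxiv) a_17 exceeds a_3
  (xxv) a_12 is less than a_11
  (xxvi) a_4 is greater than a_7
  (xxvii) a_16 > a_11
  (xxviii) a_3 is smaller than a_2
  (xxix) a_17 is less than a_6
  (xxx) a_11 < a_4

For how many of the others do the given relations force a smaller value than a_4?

6

The elements the relations force below a_4 are a_9, a_12, a_7, a_3, a_11, a_8 — no chain reaches any other.
That is 6.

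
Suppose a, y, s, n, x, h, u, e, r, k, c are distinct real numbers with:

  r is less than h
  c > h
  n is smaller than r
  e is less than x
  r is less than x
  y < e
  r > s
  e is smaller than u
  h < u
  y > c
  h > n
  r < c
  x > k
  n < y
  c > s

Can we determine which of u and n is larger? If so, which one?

u

n < h and h < c give n < c.
With c < y: n < h < c < y.
Then y < e extends the chain to e.
Then e < u extends the chain to u.
So u is larger.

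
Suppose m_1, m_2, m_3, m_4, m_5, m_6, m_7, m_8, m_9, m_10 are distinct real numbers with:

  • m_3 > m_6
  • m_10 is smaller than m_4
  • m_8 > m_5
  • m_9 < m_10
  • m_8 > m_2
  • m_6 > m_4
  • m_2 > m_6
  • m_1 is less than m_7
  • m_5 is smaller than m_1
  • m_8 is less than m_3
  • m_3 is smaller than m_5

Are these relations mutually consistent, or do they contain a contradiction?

Chaining the given relations yields m_8 < m_3 < m_5, so m_8 < m_5. But one relation states m_5 < m_8. These cannot both hold.

inconsistent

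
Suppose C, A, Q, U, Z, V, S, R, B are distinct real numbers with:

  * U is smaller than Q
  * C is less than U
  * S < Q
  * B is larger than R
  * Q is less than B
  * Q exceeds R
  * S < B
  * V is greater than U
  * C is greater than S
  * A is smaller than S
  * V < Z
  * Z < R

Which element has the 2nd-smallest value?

Piecing the relations together gives one ordering: A < S < C < U < V < Z < R < Q < B.
Counting 2 from the smallest end gives S.

S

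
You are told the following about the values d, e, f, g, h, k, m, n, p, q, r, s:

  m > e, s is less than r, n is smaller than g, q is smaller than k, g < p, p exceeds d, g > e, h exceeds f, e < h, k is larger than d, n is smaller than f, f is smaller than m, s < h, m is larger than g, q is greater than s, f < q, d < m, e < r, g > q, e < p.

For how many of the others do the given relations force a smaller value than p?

7

From p the given relations immediately reach e, d, g.
From those, n, q — 5 in total.
From those, s, f — 7 in total.
Nothing else is reachable below p; 7 in all.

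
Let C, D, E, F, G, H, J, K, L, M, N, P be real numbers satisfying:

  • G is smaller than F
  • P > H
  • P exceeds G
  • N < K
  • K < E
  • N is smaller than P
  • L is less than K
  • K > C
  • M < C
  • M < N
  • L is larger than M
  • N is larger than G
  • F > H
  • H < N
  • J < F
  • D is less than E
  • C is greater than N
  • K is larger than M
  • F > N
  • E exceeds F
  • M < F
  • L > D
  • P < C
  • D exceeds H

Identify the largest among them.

H is not greatest since H < D; G is not greatest since G < N; D is not greatest since D < E; M is not greatest since M < L; L is not greatest since L < K; N is not greatest since N < P; J is not greatest since J < F; P is not greatest since P < C; C is not greatest since C < K; K is not greatest since K < E; F is not greatest since F < E.
Only E has nothing above it, so E is the largest.

E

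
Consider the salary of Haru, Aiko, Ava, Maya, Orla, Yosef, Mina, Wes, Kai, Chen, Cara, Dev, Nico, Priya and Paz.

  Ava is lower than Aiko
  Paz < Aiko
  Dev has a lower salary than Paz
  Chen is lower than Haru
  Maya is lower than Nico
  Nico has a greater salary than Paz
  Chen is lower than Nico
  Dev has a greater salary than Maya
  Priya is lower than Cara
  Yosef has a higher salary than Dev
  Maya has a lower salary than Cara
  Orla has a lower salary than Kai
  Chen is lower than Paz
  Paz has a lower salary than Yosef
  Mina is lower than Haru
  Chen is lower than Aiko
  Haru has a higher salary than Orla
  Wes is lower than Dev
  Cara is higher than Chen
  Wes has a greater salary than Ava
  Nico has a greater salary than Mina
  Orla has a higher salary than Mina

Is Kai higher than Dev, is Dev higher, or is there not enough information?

undetermined

Following every chain through Dev: above Dev we get Paz, Aiko, Yosef, Nico; below Dev we get Maya, Ava, Wes.
Kai is not reached, and no chain runs the other way from Kai to Dev.
So the given relations leave the order of Dev and Kai undetermined.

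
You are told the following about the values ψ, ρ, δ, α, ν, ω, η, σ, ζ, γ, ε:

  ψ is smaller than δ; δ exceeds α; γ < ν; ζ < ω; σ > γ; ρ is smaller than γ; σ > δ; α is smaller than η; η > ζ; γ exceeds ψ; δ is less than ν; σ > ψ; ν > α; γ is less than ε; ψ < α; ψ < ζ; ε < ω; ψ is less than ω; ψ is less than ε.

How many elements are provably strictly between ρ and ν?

The relations place ρ below ν. An element lies strictly between them when it is forced above ρ and also forced below ν.
Above ρ: {γ, ε, σ, ω}. Below ν: {ψ, γ, α, δ}.
Intersection: {γ} — 1.

1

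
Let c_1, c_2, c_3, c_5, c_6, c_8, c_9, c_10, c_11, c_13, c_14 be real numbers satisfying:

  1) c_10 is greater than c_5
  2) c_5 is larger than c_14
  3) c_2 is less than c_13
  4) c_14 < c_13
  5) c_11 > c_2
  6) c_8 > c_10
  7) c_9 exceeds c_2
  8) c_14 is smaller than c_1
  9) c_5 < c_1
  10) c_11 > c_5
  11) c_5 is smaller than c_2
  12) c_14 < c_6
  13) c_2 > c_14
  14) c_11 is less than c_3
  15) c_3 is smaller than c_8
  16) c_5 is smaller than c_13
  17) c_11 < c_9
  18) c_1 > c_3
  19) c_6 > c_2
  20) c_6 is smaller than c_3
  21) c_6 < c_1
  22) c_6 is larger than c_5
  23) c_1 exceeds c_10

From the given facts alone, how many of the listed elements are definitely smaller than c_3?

5

From c_3 the given relations immediately reach c_11, c_6.
From those, c_14, c_5, c_2 — 5 in total.
No other element is forced below c_3 by the given relations, so the count is 5.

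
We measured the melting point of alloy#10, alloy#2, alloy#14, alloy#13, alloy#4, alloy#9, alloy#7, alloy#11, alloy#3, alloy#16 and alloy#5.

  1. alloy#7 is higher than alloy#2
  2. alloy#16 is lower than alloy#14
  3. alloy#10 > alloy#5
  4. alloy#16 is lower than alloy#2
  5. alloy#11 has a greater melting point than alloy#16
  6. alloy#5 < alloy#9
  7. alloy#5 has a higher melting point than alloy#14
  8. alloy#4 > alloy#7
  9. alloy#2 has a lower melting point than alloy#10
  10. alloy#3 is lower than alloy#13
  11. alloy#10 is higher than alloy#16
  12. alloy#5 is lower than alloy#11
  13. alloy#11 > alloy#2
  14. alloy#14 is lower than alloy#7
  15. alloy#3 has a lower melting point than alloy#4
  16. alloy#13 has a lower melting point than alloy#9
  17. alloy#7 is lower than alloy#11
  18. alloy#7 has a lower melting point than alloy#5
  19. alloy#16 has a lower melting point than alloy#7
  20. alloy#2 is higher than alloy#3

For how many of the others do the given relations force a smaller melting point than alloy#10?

The elements the relations force below alloy#10 are alloy#3, alloy#16, alloy#14, alloy#2, alloy#7, alloy#5 — no chain reaches any other.
That is 6.

6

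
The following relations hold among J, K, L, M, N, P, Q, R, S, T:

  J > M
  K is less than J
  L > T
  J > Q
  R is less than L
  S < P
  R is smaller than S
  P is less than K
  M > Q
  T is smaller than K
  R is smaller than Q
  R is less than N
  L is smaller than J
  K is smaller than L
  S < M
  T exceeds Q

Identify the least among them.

R

S is not least since R < S; Q is not least since R < Q; P is not least since S < P; T is not least since Q < T; K is not least since T < K; L is not least since T < L; M is not least since Q < M; N is not least since R < N; J is not least since L < J.
Only R has nothing below it, so R is the least.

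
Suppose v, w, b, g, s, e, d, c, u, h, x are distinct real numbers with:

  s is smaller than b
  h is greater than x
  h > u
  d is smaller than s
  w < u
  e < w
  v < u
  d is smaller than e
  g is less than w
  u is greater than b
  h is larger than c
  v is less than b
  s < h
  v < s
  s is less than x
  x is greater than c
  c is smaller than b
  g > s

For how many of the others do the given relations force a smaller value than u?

From u the given relations immediately reach v, b, w.
From those, c, s, g, e — 7 in total.
From those, d — 8 in total.
No other element is forced below u by the given relations, so the count is 8.

8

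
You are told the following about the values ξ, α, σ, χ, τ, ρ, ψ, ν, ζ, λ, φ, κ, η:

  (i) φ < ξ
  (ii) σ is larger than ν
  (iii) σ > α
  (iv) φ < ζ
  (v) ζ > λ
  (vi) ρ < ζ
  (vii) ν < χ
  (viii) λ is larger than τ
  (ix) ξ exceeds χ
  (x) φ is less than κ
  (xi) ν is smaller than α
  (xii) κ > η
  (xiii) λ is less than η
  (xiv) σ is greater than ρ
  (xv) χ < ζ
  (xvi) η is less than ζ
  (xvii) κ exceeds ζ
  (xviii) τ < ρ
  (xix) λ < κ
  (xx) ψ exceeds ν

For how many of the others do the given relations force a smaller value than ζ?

7

Directly below ζ: χ, φ, ρ, λ, η.
One step further: τ, ν (7 so far).
No other element is forced below ζ by the given relations, so the count is 7.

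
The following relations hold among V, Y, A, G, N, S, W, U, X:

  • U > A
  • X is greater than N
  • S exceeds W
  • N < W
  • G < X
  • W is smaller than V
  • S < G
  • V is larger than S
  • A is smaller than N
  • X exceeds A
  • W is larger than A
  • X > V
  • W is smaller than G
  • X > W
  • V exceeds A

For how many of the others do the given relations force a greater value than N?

The elements the relations force above N are W, S, G, V, X — no chain reaches any other.
That is 5.

5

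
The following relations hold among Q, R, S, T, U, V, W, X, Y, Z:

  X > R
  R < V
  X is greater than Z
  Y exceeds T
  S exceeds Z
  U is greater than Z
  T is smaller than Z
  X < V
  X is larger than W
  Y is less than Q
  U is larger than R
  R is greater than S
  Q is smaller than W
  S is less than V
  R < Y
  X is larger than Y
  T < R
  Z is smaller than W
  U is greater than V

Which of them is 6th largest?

Y

The consecutive relations fix a unique order: T < Z < S < R < Y < Q < W < X < V < U.
The 6th largest is Y.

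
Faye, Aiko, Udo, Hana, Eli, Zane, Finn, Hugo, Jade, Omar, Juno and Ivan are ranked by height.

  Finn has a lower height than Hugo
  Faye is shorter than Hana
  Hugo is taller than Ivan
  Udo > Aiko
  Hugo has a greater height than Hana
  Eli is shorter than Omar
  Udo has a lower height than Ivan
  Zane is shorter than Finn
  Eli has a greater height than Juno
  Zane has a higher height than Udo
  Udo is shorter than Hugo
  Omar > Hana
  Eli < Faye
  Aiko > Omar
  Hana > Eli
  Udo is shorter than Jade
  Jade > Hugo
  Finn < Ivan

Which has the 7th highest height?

Aiko

The consecutive relations fix a unique order: Juno < Eli < Faye < Hana < Omar < Aiko < Udo < Zane < Finn < Ivan < Hugo < Jade.
The 7th largest is Aiko.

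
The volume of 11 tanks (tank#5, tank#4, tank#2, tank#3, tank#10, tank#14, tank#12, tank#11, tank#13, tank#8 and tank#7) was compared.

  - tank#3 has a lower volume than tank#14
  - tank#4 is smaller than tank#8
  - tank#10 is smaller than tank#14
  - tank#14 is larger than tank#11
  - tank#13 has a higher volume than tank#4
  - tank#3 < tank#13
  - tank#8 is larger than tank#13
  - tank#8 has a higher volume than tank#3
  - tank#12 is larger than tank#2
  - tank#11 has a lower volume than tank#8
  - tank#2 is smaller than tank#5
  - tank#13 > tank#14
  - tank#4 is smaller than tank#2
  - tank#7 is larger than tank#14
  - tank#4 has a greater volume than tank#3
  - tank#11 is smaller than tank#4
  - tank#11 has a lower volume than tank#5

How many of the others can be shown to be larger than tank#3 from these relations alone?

8

From tank#3 the given relations immediately reach tank#4, tank#14, tank#13, tank#8.
From those, tank#2, tank#7 — 6 in total.
From those, tank#12, tank#5 — 8 in total.
Nothing else is reachable above tank#3; 8 in all.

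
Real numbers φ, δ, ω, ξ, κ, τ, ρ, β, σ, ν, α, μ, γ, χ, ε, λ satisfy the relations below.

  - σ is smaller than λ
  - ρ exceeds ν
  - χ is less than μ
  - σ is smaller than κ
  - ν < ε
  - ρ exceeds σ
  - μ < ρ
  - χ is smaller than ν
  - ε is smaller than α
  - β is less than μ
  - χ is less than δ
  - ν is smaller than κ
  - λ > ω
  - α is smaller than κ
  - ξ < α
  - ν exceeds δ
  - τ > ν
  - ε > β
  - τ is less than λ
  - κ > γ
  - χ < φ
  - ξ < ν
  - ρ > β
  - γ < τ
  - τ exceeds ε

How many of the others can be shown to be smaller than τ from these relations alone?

Directly below τ: γ, ν, ε.
One step further: χ, ξ, β, δ (7 so far).
Nothing else is reachable below τ; 7 in all.

7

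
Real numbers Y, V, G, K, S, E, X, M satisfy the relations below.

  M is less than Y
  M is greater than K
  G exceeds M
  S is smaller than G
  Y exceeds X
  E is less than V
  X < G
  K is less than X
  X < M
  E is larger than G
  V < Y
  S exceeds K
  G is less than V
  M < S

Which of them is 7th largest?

X

Piecing the relations together gives one ordering: K < X < M < S < G < E < V < Y.
Counting 7 from the largest end gives X.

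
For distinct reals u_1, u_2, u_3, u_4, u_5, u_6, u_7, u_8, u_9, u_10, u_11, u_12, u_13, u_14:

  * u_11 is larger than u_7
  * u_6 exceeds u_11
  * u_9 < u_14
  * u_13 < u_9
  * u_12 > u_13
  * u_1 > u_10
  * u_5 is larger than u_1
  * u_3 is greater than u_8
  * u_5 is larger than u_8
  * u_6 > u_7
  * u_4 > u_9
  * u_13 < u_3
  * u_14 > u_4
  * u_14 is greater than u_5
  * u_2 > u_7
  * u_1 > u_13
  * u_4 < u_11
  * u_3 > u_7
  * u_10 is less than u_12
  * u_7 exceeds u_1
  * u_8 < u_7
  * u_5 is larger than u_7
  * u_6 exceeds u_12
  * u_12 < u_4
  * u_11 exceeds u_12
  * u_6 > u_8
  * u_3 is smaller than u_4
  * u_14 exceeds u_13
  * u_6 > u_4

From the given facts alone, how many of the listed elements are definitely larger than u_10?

The elements the relations force above u_10 are u_1, u_12, u_7, u_3, u_5, u_4, u_14, u_2, u_11, u_6 — no chain reaches any other.
That is 10.

10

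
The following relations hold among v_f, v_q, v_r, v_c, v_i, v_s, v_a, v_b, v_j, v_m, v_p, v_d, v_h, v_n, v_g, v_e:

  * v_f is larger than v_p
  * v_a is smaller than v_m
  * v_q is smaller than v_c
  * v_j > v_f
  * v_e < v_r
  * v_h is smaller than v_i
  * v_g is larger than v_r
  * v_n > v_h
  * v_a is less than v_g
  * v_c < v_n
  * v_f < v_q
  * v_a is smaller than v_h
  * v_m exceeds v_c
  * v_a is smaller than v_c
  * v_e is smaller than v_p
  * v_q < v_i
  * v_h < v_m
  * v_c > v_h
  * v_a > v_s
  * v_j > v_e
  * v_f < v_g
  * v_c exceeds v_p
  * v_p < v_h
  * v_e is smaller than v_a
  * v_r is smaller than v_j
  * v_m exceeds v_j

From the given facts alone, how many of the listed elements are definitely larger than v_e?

12

Directly above v_e: v_r, v_p, v_a, v_j.
One step further: v_f, v_g, v_h, v_c, v_m (9 so far).
One step further: v_q, v_n, v_i (12 so far).
No other element is forced above v_e by the given relations, so the count is 12.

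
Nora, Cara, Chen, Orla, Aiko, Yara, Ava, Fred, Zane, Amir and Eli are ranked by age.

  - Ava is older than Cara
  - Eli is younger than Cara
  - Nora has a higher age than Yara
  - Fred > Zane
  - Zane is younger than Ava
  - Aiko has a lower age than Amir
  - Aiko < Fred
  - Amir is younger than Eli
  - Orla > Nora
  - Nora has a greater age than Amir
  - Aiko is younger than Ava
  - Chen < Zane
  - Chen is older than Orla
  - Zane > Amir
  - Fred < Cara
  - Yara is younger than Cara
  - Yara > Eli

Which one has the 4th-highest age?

Chaining the given pairs: Aiko < Amir < Eli < Yara < Nora < Orla < Chen < Zane < Fred < Cara < Ava.
Counting 4 from the largest end gives Zane.

Zane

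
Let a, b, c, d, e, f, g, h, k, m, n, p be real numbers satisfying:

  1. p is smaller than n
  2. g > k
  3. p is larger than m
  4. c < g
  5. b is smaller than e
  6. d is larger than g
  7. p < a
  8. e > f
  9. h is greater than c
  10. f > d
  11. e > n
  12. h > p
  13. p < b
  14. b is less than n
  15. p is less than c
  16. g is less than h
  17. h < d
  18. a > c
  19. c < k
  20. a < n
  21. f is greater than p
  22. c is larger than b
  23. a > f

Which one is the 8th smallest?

d

Chaining the given pairs: m < p < b < c < k < g < h < d < f < a < n < e.
The 8th smallest is d.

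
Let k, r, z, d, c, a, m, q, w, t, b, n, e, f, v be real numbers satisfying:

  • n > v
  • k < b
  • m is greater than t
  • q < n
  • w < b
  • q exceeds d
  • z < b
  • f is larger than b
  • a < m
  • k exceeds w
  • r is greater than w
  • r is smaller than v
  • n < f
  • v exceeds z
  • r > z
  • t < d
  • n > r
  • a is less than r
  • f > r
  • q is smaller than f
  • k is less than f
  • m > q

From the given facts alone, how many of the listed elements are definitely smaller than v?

From v the given relations immediately reach z, r.
From those, w, a — 4 in total.
No other element is forced below v by the given relations, so the count is 4.

4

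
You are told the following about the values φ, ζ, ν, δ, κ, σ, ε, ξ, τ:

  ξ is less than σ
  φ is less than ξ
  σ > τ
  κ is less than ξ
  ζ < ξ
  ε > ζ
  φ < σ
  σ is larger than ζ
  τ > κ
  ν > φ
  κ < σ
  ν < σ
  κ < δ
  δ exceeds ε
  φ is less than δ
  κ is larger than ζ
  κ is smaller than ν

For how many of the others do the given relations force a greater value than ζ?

From ζ the given relations immediately reach κ, ξ, ε, σ.
From those, τ, ν, δ — 7 in total.
Nothing else is reachable above ζ; 7 in all.

7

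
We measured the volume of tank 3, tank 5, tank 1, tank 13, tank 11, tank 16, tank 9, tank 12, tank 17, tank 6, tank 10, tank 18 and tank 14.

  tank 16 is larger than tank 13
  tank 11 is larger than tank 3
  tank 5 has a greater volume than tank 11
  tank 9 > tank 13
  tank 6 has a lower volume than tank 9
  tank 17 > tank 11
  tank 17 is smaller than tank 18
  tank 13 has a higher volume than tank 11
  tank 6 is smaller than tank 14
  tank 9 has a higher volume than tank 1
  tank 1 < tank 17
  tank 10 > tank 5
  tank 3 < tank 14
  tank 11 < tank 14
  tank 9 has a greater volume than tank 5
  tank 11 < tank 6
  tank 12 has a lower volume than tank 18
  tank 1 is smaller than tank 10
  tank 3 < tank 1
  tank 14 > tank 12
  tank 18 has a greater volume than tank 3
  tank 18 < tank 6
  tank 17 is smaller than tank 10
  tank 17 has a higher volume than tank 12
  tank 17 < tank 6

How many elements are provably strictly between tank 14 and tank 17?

The relations place tank 17 below tank 14. An element lies strictly between them when it is forced above tank 17 and also forced below tank 14.
Above tank 17: {tank 18, tank 6, tank 9, tank 10}. Below tank 14: {tank 12, tank 3, tank 11, tank 1, tank 18, tank 6}.
Intersection: {tank 18, tank 6} — 2.

2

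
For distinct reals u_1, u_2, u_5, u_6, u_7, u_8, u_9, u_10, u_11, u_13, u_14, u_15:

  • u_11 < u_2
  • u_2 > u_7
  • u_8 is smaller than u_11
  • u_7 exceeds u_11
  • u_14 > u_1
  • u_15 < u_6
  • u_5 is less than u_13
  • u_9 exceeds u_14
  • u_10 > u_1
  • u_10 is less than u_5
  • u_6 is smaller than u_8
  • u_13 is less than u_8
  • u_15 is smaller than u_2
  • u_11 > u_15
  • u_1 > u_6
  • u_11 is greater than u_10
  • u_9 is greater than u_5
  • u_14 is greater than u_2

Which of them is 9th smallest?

Piecing the relations together gives one ordering: u_15 < u_6 < u_1 < u_10 < u_5 < u_13 < u_8 < u_11 < u_7 < u_2 < u_14 < u_9.
The 9th smallest is u_7.

u_7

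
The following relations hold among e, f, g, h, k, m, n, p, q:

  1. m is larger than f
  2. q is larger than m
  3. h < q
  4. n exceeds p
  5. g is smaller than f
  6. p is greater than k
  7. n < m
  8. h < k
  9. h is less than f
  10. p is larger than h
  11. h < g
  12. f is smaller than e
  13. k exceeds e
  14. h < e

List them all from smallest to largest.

The consecutive links are each given: h < g; g < f; f < e; e < k; k < p; p < n; n < m; m < q.

h < g < f < e < k < p < n < m < q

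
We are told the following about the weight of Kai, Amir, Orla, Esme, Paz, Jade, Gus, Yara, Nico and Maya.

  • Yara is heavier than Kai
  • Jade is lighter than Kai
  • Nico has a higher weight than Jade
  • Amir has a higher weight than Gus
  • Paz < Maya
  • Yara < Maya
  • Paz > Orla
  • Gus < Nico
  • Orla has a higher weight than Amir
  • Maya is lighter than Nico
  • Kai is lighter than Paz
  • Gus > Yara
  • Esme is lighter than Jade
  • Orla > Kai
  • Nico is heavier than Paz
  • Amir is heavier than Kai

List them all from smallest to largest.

Esme < Jade < Kai < Yara < Gus < Amir < Orla < Paz < Maya < Nico

Nothing is placed below Esme, so it is least; from there Esme < Jade; Jade < Kai; Kai < Yara; Yara < Gus; Gus < Amir; Amir < Orla; Orla < Paz; Paz < Maya; Maya < Nico, each given directly.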